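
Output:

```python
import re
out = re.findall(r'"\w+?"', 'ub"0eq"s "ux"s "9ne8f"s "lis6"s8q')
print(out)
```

['"0eq"', '"ux"', '"9ne8f"', '"lis6"']

Scanning left to right: at [2:7] → '"0eq"'; at [9:13] → '"ux"'; at [15:22] → '"9ne8f"'; at [24:30] → '"lis6"'.
Since nothing is captured, `findall` lists the 4 matched substrings directly.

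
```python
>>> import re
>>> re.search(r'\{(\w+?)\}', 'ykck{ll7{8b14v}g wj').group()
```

The match spans [8:15] → '{8b14v}'.

'{8b14v}'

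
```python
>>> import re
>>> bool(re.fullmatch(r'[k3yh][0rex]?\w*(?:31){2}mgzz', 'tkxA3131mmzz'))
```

The pattern matches one of [k3yh]; then optionally one of [0rex], then zero or more of a word character; then the literal '31' repeated 2 times, then the literal 'mg', then the literal 'zz'.
`re.fullmatch` requires the pattern to consume the entire string.
Here there's no way to consume every character, so the call returns None, and `bool(None)` is False.

False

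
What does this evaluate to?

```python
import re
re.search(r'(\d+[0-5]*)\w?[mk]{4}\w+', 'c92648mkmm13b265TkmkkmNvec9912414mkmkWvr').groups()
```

The match spans [1:40] → '92648mkmm13b265TkmkkmNvec9912414mkmkWvr'.
Captured: group 1 = '92648'.

('92648',)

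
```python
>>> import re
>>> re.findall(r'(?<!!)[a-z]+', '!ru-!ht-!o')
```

['u', 't']

`(?!…)`/`(?<!…)` only lets a position through if the neighbouring text does NOT match; no characters are consumed.
Matches: at [2:3] → 'u'; at [6:7] → 't'.
Since nothing is captured, `findall` lists the 2 matched substrings directly.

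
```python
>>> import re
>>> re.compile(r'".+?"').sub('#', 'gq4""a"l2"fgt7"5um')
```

'gq4#l2#5um'

The `?` after the quantifier makes it lazy — it takes as little as possible before letting the rest of the pattern try.
Matches: at [3:7] → '""a"'; at [9:15] → '"fgt7"'.
`sub` substitutes '#' at each match site.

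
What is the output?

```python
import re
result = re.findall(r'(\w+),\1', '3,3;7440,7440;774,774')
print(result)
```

['3', '7440', '774']

The backreference `\1` re-matches whatever the first group consumed, character for character.
`findall` collects group 1 from each match (3 total).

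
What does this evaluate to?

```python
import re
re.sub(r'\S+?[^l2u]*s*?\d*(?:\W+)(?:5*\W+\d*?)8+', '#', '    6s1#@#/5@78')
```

'    #'

Pattern: one or more of a non-whitespace character (lazy); then zero or more of any character except [l2u], then zero or more of a literal 's' (lazy), then zero or more of a digit; then one or more of a non-word character (non-capturing group); then zero or more of the literal '5', then one or more of a non-word character, then zero or more of a digit (lazy) (non-capturing group); then one or more of a literal '8'.
`sub` substitutes '#' at each match site.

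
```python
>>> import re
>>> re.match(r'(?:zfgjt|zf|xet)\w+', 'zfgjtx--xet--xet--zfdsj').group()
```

'zfgjtx'

With `match`, the pattern is implicitly anchored at the beginning.
The match spans [0:6] → 'zfgjtx'.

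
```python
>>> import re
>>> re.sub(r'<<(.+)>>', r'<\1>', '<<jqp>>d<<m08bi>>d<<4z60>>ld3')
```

'<jqp>>d<<m08bi>>d<<4z60>ld3'

Each match is replaced using the text its own group 1 captured.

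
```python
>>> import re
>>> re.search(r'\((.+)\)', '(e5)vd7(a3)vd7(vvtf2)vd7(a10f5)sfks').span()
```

Unlike `match`, `search` isn't anchored — it looks for the pattern anywhere in the string.
The match spans [0:31] → '(e5)vd7(a3)vd7(vvtf2)vd7(a10f5)'.
Captured: group 1 = 'e5)vd7(a3)vd7(vvtf2)vd7(a10f5'.

(0, 31)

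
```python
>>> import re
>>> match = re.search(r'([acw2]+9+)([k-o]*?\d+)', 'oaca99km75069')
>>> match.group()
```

'aca99km75069'

Pattern: one or more of one of [acw2], then one or more of the literal '9' (captured); then zero or more of a character in [k-o] (lazy), then one or more of a digit (captured).
`re.search` tries every starting position until one works.
The match spans [1:13] → 'aca99km75069'.
Captured: group 1 = 'aca99', group 2 = 'km75069'.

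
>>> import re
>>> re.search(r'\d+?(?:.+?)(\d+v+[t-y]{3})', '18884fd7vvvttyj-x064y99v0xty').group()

'18884fd7vvvtty'

The match spans [0:14] → '18884fd7vvvtty'.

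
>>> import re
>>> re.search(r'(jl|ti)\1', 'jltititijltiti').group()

'titi'

`\1` is not a pattern — it's the concrete string captured by group 1, re-applied verbatim.
`re.search` tries every starting position until one works.
The match spans [2:6] → 'titi'.
Captured: group 1 = 'ti'.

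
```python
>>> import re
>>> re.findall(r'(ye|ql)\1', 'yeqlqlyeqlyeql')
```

After group 1 captures some text, `\1` only succeeds where that same text appears again.
With a single group, `findall` returns only what that group captured — 1 item.

['ql']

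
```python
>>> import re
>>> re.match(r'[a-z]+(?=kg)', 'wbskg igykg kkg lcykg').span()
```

(0, 3)

Because the assertion is zero-width, the text it checks is not consumed and won't appear in the result.
`match` is anchored at position 0; if the pattern doesn't fit there, it returns None.
The match spans [0:3] → 'wbs'.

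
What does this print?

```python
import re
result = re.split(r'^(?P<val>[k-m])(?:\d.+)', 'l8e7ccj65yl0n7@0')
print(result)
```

['', 'l', '']

This matches anchored at the start of the string; then a character in [k-m] (captured as 'val'); then a digit, then one or more of any character (non-capturing group).
Matches to split on: at [0:16] → 'l8e7ccj65yl0n7@0'.
The group in the pattern means `split` returns the separators' captures alongside the pieces.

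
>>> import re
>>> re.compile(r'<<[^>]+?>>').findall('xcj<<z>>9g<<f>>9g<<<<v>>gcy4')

`findall` yields the raw match text (3 of them) because the pattern has no groups.

['<<z>>', '<<f>>', '<<<<v>>']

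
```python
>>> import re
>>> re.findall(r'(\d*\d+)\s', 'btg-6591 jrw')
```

['6591']

Pattern: zero or more of a digit, then one or more of a digit (captured); then whitespace.
Scanning left to right: at [4:9] match '6591 ', group 1 = '6591'.
Because there's exactly one group, `findall` drops the full match and keeps group 1 from the one hit.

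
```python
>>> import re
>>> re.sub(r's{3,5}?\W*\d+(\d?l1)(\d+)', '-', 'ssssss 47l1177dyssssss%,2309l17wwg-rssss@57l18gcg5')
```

This matches 3 to 5 of the literal 's' (lazy), then zero or more of a non-word character, then one or more of a digit; then optionally a digit, then the literal 'l1' (captured); then one or more of a digit (captured).
Matches: at [1:14] → 'sssss 47l1177'; at [17:31] → 'sssss%,2309l17'; at [36:46] → 'ssss@57l18'.
`sub` substitutes '-' at each match site.

's-dys-wwg-r-gcg5'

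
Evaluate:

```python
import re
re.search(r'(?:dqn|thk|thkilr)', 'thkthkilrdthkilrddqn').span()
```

`search` walks the string left to right and returns the first match it finds.
The match spans [0:3] → 'thk'.

(0, 3)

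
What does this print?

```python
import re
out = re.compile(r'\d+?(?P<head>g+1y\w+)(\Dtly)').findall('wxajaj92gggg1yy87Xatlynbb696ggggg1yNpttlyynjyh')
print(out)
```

[('gggg1yy87Xatlynbb696ggggg1yNp', 'ttly')]

Pattern: one or more of a digit (lazy); then one or more of the literal 'g', then the literal '1y', then one or more of a word character (captured as 'head'); then a non-digit, then the literal 'tly' (captured).
With 2 capturing groups, `findall` returns a 2-tuple per match.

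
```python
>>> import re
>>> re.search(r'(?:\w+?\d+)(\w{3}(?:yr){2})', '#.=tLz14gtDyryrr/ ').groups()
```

('gtDyryr',)

The match spans [3:15] → 'tLz14gtDyryr'.
Captured: group 1 = 'gtDyryr'.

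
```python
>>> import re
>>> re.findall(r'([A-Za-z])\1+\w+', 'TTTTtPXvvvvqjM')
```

['T']

`\1` has to match the exact text group 1 already captured.
One capturing group, so `findall` returns just the captured substring from the one match — 1 in all.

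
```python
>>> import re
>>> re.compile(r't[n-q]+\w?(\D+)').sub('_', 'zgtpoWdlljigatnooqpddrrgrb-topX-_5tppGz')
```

'zg_5_'

The pattern matches a literal 't', then one or more of a character in [n-q], then optionally a word character; then one or more of a non-digit (captured).
Matches: at [2:33] → 'tpoWdlljigatnooqpddrrgrb-topX-_'; at [34:39] → 'tppGz'.
Every occurrence is swapped for '_'.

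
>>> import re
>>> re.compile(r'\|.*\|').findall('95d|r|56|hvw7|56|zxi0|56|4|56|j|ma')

No capturing groups, so `findall` returns the 1 full match string.

['|r|56|hvw7|56|zxi0|56|4|56|j|']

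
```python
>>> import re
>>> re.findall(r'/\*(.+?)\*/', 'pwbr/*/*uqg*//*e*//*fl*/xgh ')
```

['/*uqg', 'e', 'fl']

A non-greedy quantifier consumes as few characters as it can — just enough that the remainder of the pattern still matches from where it stops; whatever follows it matches normally.
Because there's exactly one group, `findall` drops the full match and keeps group 1 from each hit.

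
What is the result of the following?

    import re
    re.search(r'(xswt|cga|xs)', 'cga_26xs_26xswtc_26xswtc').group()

'cga'

The match spans [0:3] → 'cga'.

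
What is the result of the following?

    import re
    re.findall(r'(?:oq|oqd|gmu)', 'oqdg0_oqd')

['oq', 'oq']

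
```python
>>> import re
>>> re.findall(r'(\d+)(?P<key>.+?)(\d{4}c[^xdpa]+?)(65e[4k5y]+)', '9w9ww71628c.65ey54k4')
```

The pattern matches one or more of a digit (captured); then one or more of any character (lazy) (captured as 'key'); then exactly 4 of a digit, then a literal 'c', then one or more of any character except [xdpa] (lazy) (captured); then the literal '65e', then one or more of one of [4k5y] (captured).
Matches: at [0:20] match '9w9ww71628c.65ey54k4', groups = ('9', 'w9ww7', '1628c.', '65ey54k4').
Multiple groups make `findall` return tuples — one 4-tuple for the one match.

[('9', 'w9ww7', '1628c.', '65ey54k4')]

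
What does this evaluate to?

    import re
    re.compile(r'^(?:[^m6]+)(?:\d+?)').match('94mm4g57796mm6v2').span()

(0, 2)

`re.match` only tries the pattern at the start of the string.
The match spans [0:2] → '94'.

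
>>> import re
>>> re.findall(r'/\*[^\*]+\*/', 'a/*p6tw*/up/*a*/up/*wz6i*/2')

Since nothing is captured, `findall` lists the 3 matched substrings directly.

['/*p6tw*/', '/*a*/', '/*wz6i*/']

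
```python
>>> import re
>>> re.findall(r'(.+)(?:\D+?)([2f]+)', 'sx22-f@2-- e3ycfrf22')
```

This matches one or more of any character (captured); then one or more of a non-digit (lazy) (non-capturing group); then one or more of one of [2f] (captured).
With 2 capturing groups, `findall` returns a 2-tuple per match.

[('sx22-f@2-- e3ycfr', '22')]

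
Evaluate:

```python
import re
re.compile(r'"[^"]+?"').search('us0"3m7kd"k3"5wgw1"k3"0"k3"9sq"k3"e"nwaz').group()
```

'"3m7kd"'

The match spans [3:10] → '"3m7kd"'.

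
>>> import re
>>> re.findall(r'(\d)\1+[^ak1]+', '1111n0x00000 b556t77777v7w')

['1']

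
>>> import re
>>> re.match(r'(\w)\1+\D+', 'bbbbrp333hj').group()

'bbbbrp'

After group 1 captures some text, `\1` only succeeds where that same text appears again.
With `match`, the pattern is implicitly anchored at the beginning.
The match spans [0:6] → 'bbbbrp'.
Captured: group 1 = 'b'.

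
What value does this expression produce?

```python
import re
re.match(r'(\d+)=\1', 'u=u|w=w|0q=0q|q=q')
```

None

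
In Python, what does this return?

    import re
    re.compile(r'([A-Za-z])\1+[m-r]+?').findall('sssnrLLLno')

The backreference `\1` re-matches whatever the first group consumed, character for character.
`findall` collects group 1 from each match (2 total).

['s', 'L']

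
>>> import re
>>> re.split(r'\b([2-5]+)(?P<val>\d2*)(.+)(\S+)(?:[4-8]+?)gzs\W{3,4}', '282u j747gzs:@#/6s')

['', '2', '82', 'u j7', '4', '6s']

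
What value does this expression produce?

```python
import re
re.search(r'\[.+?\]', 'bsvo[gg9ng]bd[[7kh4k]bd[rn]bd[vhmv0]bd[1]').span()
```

Unlike `match`, `search` isn't anchored — it looks for the pattern anywhere in the string.
The match spans [4:11] → '[gg9ng]'.

(4, 11)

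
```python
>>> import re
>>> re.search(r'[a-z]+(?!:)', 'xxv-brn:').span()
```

(0, 3)

Because the assertion is negative and zero-width, positions next to the forbidden text are skipped.
The match spans [0:3] → 'xxv'.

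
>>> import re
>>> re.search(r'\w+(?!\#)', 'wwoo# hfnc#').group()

'wwo'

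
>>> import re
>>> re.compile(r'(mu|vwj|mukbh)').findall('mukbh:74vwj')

['mu', 'vwj']

`|` is ordered: at each position the engine commits to the first alternative that works.
Scanning left to right: at [0:2] match 'mu', group 1 = 'mu'; at [8:11] match 'vwj', group 1 = 'vwj'.
One capturing group, so `findall` returns just the captured substring from each match — 2 in all.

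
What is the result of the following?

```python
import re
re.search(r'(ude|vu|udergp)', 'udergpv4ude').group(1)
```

Alternation tries branches left to right and keeps the first one that lets the overall match succeed at that position.
`re.search` tries every starting position until one works.
The match spans [0:3] → 'ude'.
Captured: group 1 = 'ude'.

'ude'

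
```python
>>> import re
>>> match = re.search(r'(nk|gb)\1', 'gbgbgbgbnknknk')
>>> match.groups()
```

('gb',)

`\1` is not a pattern — it's the concrete string captured by group 1, re-applied verbatim.
`re.search` scans for the first position where the pattern succeeds.
The match spans [0:4] → 'gbgb'.
Captured: group 1 = 'gb'.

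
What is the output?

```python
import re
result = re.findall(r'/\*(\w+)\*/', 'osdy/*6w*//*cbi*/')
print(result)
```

['6w', 'cbi']

Because there's exactly one group, `findall` drops the full match and keeps group 1 from each hit.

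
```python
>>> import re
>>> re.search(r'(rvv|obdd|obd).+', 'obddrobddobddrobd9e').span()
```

The match spans [0:19] → 'obddrobddobddrobd9e'.

(0, 19)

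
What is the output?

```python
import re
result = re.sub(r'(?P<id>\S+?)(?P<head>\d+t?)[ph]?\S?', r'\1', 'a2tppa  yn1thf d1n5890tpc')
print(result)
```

Pattern: one or more of a non-whitespace character (lazy) (captured as 'id'); then one or more of a digit, then optionally the literal 't' (captured as 'head'); then optionally one of [ph], then optionally a non-whitespace character.
Because the quantifier is non-greedy, it stops expanding at the earliest point where the rest of the pattern can succeed.
Matches: at [0:5] → 'a2tpp'; at [8:14] → 'yn1thf'; at [15:18] → 'd1n'; at [18:25] → '5890tpc'.
`\1` in the replacement pulls in group 1's text for each match.

aa  yn d5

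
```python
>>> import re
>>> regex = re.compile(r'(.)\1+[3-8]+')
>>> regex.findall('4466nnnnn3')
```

['4', 'n']

A backreference is literal: `\1` must see the identical characters the first group matched.
`findall` collects group 1 from each match (2 total).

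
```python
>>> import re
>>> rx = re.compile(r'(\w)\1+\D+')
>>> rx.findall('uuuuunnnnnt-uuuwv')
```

['u']

A backreference is literal: `\1` must see the identical characters the first group matched.
Walking the string: at [0:17] match 'uuuuunnnnnt-uuuwv', group 1 = 'u'.
One capturing group, so `findall` returns just the captured substring from the one match — 1 in all.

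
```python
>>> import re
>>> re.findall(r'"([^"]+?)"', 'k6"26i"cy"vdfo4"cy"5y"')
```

['26i', 'vdfo4', '5y']

With a single group, `findall` returns only what that group captured — 3 items.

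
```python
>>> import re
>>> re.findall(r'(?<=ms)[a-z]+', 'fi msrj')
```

The `(?=…)`/`(?<=…)` assertion just peeks at neighbouring text; it doesn't advance the match position.
`findall` yields the raw match text (1 of them) because the pattern has no groups.

['rj']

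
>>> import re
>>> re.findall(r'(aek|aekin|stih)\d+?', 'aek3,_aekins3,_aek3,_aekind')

['aek', 'aek']

Because there's exactly one group, `findall` drops the full match and keeps group 1 from each hit.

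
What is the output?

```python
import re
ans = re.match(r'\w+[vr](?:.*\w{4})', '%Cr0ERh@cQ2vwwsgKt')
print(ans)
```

The pattern matches one or more of a word character; then one of [vr]; then zero or more of any character, then exactly 4 of a word character (non-capturing group).
`re.match` won't scan ahead — the pattern has to work from the very first character.
Here the pattern fails at index 0, so the call returns None.

None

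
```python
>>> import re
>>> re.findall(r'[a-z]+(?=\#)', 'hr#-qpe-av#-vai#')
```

The positive lookaround only admits positions where the adjacent text matches; those characters stay outside the span.
Scanning left to right: at [0:2] → 'hr'; at [8:10] → 'av'; at [12:15] → 'vai'.
`findall` yields the raw match text (3 of them) because the pattern has no groups.

['hr', 'av', 'vai']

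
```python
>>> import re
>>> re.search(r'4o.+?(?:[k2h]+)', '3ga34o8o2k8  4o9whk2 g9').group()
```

'4o8o2k'

The match spans [4:10] → '4o8o2k'.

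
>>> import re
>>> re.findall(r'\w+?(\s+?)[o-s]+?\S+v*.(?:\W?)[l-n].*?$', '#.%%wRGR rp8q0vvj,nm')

[' ']

This matches one or more of a word character (lazy); then one or more of whitespace (lazy) (captured); then one or more of a character in [o-s] (lazy); then one or more of a non-whitespace character, then zero or more of the literal 'v', then any character; then optionally a non-word character (non-capturing group); then a character in [l-n], then zero or more of any character (lazy); then anchored at the end.
Matches: at [4:20] match 'wRGR rp8q0vvj,nm', group 1 = ' '.
With a single group, `findall` returns only what that group captured — 1 item.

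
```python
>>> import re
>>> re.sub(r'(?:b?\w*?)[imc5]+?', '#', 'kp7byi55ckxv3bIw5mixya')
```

'#######xya'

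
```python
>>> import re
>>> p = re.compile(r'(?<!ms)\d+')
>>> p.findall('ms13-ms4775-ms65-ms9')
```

['3', '775', '5']

The negative lookahead/lookbehind blocks any match where the forbidden context is present.
Since nothing is captured, `findall` lists the 3 matched substrings directly.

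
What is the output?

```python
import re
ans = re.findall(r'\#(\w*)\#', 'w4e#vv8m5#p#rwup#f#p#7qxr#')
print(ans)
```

With a single group, `findall` returns only what that group captured — 3 items.

['vv8m5', 'rwup', 'p']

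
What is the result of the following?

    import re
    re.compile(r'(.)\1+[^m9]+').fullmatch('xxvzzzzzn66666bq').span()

(0, 16)

`re.fullmatch` is like wrapping the pattern in `^…$` (in single-line mode).
The match spans [0:16] → 'xxvzzzzzn66666bq'.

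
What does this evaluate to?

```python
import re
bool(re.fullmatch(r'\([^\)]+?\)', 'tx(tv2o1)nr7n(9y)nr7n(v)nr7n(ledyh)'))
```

`re.fullmatch` requires the pattern to consume the entire string.
Here the string isn't matched end-to-end, so the call returns None, and `bool(None)` is False.

False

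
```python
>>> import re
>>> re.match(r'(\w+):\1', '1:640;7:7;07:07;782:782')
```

None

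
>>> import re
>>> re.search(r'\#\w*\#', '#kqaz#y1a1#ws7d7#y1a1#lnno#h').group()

'#kqaz#'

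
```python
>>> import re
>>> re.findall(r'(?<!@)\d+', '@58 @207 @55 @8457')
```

['8', '07', '5', '457']

A negative assertion filters positions out without eating any characters.
Since nothing is captured, `findall` lists the 4 matched substrings directly.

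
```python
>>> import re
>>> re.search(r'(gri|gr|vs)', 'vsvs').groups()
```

('vs',)

The match spans [0:2] → 'vs'.
Captured: group 1 = 'vs'.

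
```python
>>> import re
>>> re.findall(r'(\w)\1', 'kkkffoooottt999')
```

['k', 'f', 'o', 'o', 't', '9']

`\1` is not a pattern — it's the concrete string captured by group 1, re-applied verbatim.
Because there's exactly one group, `findall` drops the full match and keeps group 1 from each hit.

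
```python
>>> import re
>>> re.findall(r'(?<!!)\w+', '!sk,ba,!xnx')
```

`(?!…)`/`(?<!…)` only lets a position through if the neighbouring text does NOT match; no characters are consumed.
Matches: at [2:3] → 'k'; at [4:6] → 'ba'; at [9:11] → 'nx'.
With no groups in the pattern, `findall` gives back each whole match — 3 here.

['k', 'ba', 'nx']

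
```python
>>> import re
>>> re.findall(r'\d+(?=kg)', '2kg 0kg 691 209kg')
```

['2', '0', '209']

The `(?=…)`/`(?<=…)` assertion just peeks at neighbouring text; it doesn't advance the match position.
With no groups in the pattern, `findall` gives back each whole match — 3 here.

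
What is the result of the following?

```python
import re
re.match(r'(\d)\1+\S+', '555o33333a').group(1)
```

'5'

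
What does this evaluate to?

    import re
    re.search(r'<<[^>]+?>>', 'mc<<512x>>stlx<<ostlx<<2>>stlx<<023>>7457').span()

The match spans [2:10] → '<<512x>>'.

(2, 10)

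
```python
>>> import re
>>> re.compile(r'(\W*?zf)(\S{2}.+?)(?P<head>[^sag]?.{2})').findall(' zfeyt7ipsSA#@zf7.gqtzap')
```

[(' zf', 'eyt', '7ip'), ('#@zf', '7.g', 'qtz')]

This matches zero or more of a non-word character (lazy), then the literal 'zf' (captured); then exactly 2 of a non-whitespace character, then one or more of any character (lazy) (captured); then optionally any character except [sag], then exactly 2 of any character (captured as 'head').
The `?` after the quantifier makes it lazy — it takes as little as possible before letting the rest of the pattern try.
Scanning left to right: at [0:9] match ' zfeyt7ip', groups = (' zf', 'eyt', '7ip'); at [12:22] match '#@zf7.gqtz', groups = ('#@zf', '7.g', 'qtz').
Multiple groups make `findall` return tuples — one 3-tuple for each match.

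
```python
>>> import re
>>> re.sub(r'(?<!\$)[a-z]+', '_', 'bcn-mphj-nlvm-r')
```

A negative assertion filters positions out without eating any characters.
Matches: at [0:3] → 'bcn'; at [4:8] → 'mphj'; at [9:13] → 'nlvm'; at [14:15] → 'r'.
Every occurrence is swapped for '_'.

'_-_-_-_'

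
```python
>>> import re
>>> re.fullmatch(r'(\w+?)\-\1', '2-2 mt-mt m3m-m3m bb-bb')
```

`fullmatch` succeeds only if the pattern covers the string from start to end.
Here there's no way to consume every character, so the call returns None.

None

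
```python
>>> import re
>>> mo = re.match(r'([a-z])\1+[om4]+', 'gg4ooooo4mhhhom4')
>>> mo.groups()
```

`\1` is not a pattern — it's the concrete string captured by group 1, re-applied verbatim.
With `match`, the pattern is implicitly anchored at the beginning.
The match spans [0:10] → 'gg4ooooo4m'.
Captured: group 1 = 'g'.

('g',)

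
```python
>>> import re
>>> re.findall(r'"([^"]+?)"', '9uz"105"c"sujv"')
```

['105', 'sujv']

Matches: at [3:8] match '"105"', group 1 = '105'; at [9:15] match '"sujv"', group 1 = 'sujv'.
With a single group, `findall` returns only what that group captured — 2 items.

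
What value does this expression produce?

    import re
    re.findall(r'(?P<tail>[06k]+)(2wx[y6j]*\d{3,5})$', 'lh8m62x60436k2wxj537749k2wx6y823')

This matches one or more of one of [06k] (captured as 'tail'); then the literal '2wx', then zero or more of one of [y6j], then 3 to 5 of a digit (captured); then anchored at the end.
Walking the string: at [23:32] match 'k2wx6y823', groups = ('k', '2wx6y823').
Multiple groups make `findall` return tuples — one 2-tuple for the one match.

[('k', '2wx6y823')]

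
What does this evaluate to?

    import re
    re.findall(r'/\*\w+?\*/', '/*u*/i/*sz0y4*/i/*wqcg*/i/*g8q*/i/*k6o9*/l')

['/*u*/', '/*sz0y4*/', '/*wqcg*/', '/*g8q*/', '/*k6o9*/']

Matches: at [0:5] → '/*u*/'; at [6:15] → '/*sz0y4*/'; at [16:24] → '/*wqcg*/'; at [25:32] → '/*g8q*/'; at [33:41] → '/*k6o9*/'.
Since nothing is captured, `findall` lists the 5 matched substrings directly.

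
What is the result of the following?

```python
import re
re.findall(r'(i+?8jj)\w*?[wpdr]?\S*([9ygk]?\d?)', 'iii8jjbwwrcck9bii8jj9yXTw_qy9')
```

[('iii8jj', '')]

This matches one or more of a literal 'i' (lazy), then the literal '8jj' (captured); then zero or more of a word character (lazy), then optionally one of [wpdr]; then zero or more of a non-whitespace character; then optionally one of [9ygk], then optionally a digit (captured).
Matches: at [0:29] match 'iii8jjbwwrcck9bii8jj9yXTw_qy9', groups = ('iii8jj', '').
2 groups means the one result is a tuple of 2 captured strings — 1 here.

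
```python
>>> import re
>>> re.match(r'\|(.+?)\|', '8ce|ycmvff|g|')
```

`match` is anchored at position 0; if the pattern doesn't fit there, it returns None.
Here the pattern fails at index 0, so the call returns None.

None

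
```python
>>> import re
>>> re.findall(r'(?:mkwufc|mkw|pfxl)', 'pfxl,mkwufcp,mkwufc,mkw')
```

['pfxl', 'mkwufc', 'mkwufc', 'mkw']

Alternation tries branches left to right and keeps the first one that lets the overall match succeed at that position.
No capturing groups, so `findall` returns the 4 full match strings.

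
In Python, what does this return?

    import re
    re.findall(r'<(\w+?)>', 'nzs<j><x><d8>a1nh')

['j', 'x', 'd8']

Walking the string: at [3:6] match '<j>', group 1 = 'j'; at [6:9] match '<x>', group 1 = 'x'; at [9:13] match '<d8>', group 1 = 'd8'.
With a single group, `findall` returns only what that group captured — 3 items.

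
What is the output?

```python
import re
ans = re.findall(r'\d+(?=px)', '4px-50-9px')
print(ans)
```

['4', '9']

The `(?=…)`/`(?<=…)` assertion just peeks at neighbouring text; it doesn't advance the match position.
Since nothing is captured, `findall` lists the 2 matched substrings directly.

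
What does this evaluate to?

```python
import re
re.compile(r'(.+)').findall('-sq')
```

['-sq']

This matches one or more of any character (captured).
Walking the string: at [0:3] match '-sq', group 1 = '-sq'.
With a single group, `findall` returns only what that group captured — 1 item.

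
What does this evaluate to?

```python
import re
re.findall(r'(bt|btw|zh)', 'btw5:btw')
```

`|` is ordered: at each position the engine commits to the first alternative that works.
One capturing group, so `findall` returns just the captured substring from each match — 2 in all.

['bt', 'bt']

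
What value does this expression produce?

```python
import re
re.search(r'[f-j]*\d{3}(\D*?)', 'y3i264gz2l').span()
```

Pattern: zero or more of a character in [f-j], then exactly 3 of a digit; then zero or more of a non-digit (lazy) (captured).
Unlike `match`, `search` isn't anchored — it looks for the pattern anywhere in the string.
The match spans [2:6] → 'i264'.
Captured: group 1 = ''.

(2, 6)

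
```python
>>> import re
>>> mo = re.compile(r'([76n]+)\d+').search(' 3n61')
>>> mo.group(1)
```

This matches one or more of one of [76n] (captured); then one or more of a digit.
`re.search` scans for the first position where the pattern succeeds.
The match spans [2:5] → 'n61'.
Captured: group 1 = 'n6'.

'n6'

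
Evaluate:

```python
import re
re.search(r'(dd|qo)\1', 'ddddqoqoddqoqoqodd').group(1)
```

After group 1 captures some text, `\1` only succeeds where that same text appears again.
`re.search` scans for the first position where the pattern succeeds.
The match spans [0:4] → 'dddd'.
Captured: group 1 = 'dd'.

'dd'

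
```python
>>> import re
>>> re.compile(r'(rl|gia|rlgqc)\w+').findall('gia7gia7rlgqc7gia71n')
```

`findall` collects group 1 from the one match (1 total).

['gia']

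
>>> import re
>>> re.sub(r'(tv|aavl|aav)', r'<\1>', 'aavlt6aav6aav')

'<aavl>t6<aav>6<aav>'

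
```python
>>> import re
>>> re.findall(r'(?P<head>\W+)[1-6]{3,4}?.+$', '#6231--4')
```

['#']

This matches one or more of a non-word character (captured as 'head'); then 3 to 4 of a character in [1-6] (lazy), then one or more of any character; then anchored at the end.
Scanning left to right: at [0:8] match '#6231--4', group 1 = '#'.
With a single group, `findall` returns only what that group captured — 1 item.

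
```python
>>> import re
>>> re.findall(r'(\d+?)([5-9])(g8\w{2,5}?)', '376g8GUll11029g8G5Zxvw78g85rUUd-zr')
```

This matches one or more of a digit (lazy) (captured); then a character in [5-9] (captured); then the literal 'g8', then 2 to 5 of a word character (lazy) (captured).
Scanning left to right: at [0:7] match '376g8GU', groups = ('37', '6', 'g8GU'); at [9:18] match '11029g8G5', groups = ('1102', '9', 'g8G5'); at [22:28] match '78g85r', groups = ('7', '8', 'g85r').
3 groups means each result is a tuple of 3 captured strings — 3 here.

[('37', '6', 'g8GU'), ('1102', '9', 'g8G5'), ('7', '8', 'g85r')]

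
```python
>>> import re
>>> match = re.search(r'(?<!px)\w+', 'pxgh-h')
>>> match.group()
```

`(?!…)`/`(?<!…)` only lets a position through if the neighbouring text does NOT match; no characters are consumed.
`re.search` scans for the first position where the pattern succeeds.
The match spans [0:4] → 'pxgh'.

'pxgh'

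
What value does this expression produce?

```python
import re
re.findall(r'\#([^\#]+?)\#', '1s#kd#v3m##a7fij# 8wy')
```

['kd', 'a7fij']

Walking the string: at [2:6] match '#kd#', group 1 = 'kd'; at [10:17] match '#a7fij#', group 1 = 'a7fij'.
With a single group, `findall` returns only what that group captured — 2 items.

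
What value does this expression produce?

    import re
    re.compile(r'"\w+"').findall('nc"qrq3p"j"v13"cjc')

['"qrq3p"', '"v13"']

No capturing groups, so `findall` returns the 2 full match strings.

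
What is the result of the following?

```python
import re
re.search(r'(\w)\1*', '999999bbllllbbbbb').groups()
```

`\1` has to match the exact text group 1 already captured.
`re.search` tries every starting position until one works.
The match spans [0:6] → '999999'.
Captured: group 1 = '9'.

('9',)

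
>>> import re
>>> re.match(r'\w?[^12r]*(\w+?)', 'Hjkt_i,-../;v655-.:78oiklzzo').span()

(0, 28)

`re.match` won't scan ahead — the pattern has to work from the very first character.
The match spans [0:28] → 'Hjkt_i,-../;v655-.:78oiklzzo'.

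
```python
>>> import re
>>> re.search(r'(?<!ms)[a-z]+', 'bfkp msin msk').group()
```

'bfkp'

The negative lookahead/lookbehind blocks any match where the forbidden context is present.
`re.search` tries every starting position until one works.
The match spans [0:4] → 'bfkp'.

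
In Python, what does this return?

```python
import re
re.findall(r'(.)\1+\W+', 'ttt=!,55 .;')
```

['t', '5']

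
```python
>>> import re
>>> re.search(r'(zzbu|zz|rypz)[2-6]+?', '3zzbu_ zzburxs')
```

Here the pattern never matches, so the call returns None.

None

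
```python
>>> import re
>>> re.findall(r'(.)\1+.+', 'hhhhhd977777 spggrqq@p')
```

['h']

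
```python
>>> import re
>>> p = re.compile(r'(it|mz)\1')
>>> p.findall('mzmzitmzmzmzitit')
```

['mz', 'mz', 'it']

A backreference is literal: `\1` must see the identical characters the first group matched.
One capturing group, so `findall` returns just the captured substring from each match — 3 in all.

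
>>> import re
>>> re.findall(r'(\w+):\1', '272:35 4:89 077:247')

[]

The backreference `\1` re-matches whatever the first group consumed, character for character.
One capturing group, so `findall` returns just the captured substring from each match — 0 in all.
Nothing in the string satisfies the pattern, so the list is empty.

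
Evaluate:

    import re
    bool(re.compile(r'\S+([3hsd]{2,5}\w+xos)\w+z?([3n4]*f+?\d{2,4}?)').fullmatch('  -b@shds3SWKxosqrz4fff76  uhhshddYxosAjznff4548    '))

False

This matches one or more of a non-whitespace character; then 2 to 5 of one of [3hsd], then one or more of a word character, then the literal 'xos' (captured); then one or more of a word character, then optionally a literal 'z'; then zero or more of one of [3n4], then one or more of the literal 'f' (lazy), then 2 to 4 of a digit (lazy) (captured).
For `fullmatch`, every character of the input must be accounted for by the pattern.
Here the string isn't matched end-to-end, so the call returns None, and `bool(None)` is False.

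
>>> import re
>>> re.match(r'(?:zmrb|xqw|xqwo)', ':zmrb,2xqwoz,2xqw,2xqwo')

None

`re.match` only tries the pattern at the start of the string.
Here the pattern fails at index 0, so the call returns None.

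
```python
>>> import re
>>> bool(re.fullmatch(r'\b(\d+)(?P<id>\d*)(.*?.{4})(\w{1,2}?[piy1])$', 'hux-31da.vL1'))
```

False

The pattern matches a word boundary (`\b`, zero-width); then one or more of a digit (captured); then zero or more of a digit (captured as 'id'); then zero or more of any character (lazy), then exactly 4 of any character (captured); then 1 to 2 of a word character (lazy), then one of [piy1] (captured); then anchored at the end.
`re.fullmatch` is like wrapping the pattern in `^…$` (in single-line mode).
Here the string isn't matched end-to-end, so the call returns None, and `bool(None)` is False.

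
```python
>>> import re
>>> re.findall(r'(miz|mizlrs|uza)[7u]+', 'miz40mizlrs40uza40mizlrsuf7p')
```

Walking the string: at [18:25] match 'mizlrsu', group 1 = 'mizlrs'.
One capturing group, so `findall` returns just the captured substring from the one match — 1 in all.

['mizlrs']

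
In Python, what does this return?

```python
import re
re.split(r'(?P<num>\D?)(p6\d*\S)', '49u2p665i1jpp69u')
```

The pattern matches optionally a non-digit (captured as 'num'); then the literal 'p6', then zero or more of a digit, then a non-whitespace character (captured).
Matches to split on: at [4:9] → 'p665i'; at [11:16] → 'pp69u'.
`re.split` interleaves the captured-group text with the surrounding fragments.

['49u2', '', 'p665i', '1j', 'p', 'p69u', '']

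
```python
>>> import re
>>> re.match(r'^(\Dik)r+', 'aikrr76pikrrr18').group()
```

'aikrr'

The pattern matches anchored at the start of the string; then a non-digit, then the literal 'ik' (captured); then one or more of a literal 'r'.
With `match`, the pattern is implicitly anchored at the beginning.
The match spans [0:5] → 'aikrr'.
Captured: group 1 = 'aik'.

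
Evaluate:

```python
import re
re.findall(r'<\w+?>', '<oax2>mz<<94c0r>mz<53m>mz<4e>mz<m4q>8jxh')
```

['<oax2>', '<94c0r>', '<53m>', '<4e>', '<m4q>']

`findall` yields the raw match text (5 of them) because the pattern has no groups.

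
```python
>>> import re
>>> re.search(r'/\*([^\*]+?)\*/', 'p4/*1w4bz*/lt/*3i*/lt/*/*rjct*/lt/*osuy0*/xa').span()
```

(2, 11)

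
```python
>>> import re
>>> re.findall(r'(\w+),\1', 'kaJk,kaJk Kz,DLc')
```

`\1` is not a pattern — it's the concrete string captured by group 1, re-applied verbatim.
Scanning left to right: at [0:9] match 'kaJk,kaJk', group 1 = 'kaJk'.
With a single group, `findall` returns only what that group captured — 1 item.

['kaJk']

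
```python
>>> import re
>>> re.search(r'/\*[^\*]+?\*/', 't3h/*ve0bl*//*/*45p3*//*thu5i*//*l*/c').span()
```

`re.search` scans for the first position where the pattern succeeds.
The match spans [3:12] → '/*ve0bl*/'.

(3, 12)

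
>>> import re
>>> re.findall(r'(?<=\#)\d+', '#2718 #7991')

['2718', '7991']

The positive lookaround only admits positions where the adjacent text matches; those characters stay outside the span.
Matches: at [1:5] → '2718'; at [7:11] → '7991'.
With no groups in the pattern, `findall` gives back each whole match — 2 here.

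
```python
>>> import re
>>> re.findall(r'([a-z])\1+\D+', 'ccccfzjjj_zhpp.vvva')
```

After group 1 captures some text, `\1` only succeeds where that same text appears again.
Scanning left to right: at [0:19] match 'ccccfzjjj_zhpp.vvva', group 1 = 'c'.
With a single group, `findall` returns only what that group captured — 1 item.

['c']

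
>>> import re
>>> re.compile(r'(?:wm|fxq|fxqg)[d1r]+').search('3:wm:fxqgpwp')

None

Here nothing in the string fits, so the call returns None.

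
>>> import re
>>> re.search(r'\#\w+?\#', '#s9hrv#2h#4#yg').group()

`re.search` scans for the first position where the pattern succeeds.
The match spans [0:7] → '#s9hrv#'.

'#s9hrv#'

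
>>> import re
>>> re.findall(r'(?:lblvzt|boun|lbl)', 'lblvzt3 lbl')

Alternation isn't longest-match — the leftmost alternative that fits at this position is chosen.
No capturing groups, so `findall` returns the 2 full match strings.

['lblvzt', 'lbl']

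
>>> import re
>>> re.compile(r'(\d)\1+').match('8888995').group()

'8888'

With `match`, the pattern is implicitly anchored at the beginning.
The match spans [0:4] → '8888'.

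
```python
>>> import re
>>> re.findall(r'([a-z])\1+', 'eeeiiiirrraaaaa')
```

['e', 'i', 'r', 'a']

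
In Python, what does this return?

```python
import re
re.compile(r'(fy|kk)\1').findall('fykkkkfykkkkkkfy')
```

['kk', 'kk']

After group 1 captures some text, `\1` only succeeds where that same text appears again.
Because there's exactly one group, `findall` drops the full match and keeps group 1 from each hit.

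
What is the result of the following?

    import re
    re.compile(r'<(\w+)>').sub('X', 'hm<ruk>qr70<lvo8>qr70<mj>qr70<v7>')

'hmXqr70Xqr70Xqr70X'

Matches: at [2:7] → '<ruk>'; at [11:17] → '<lvo8>'; at [21:25] → '<mj>'; at [29:33] → '<v7>'.
`sub` substitutes 'X' at each match site.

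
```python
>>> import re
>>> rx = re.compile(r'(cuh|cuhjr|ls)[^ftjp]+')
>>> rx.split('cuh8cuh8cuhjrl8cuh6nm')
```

['', 'cuh', 'jrl8', 'cuh', '']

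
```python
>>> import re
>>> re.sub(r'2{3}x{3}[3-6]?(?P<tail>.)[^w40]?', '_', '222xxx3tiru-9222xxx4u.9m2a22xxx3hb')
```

'_ru-9_9m2a22xxx3hb'

Pattern: exactly 3 of the literal '2', then exactly 3 of the literal 'x', then optionally a character in [3-6]; then any character (captured as 'tail'); then optionally any character except [w40].
Matches: at [0:9] → '222xxx3ti'; at [13:22] → '222xxx4u.'.
Every occurrence is swapped for '_'.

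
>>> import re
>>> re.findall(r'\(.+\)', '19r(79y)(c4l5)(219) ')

['(79y)(c4l5)(219)']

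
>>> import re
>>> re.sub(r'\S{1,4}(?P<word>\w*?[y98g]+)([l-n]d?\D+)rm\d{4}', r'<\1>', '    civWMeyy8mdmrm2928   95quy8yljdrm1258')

'    <Meyy8>   <y8y>'

The pattern matches 1 to 4 of a non-whitespace character; then zero or more of a word character (lazy), then one or more of one of [y98g] (captured as 'word'); then a character in [l-n], then optionally a literal 'd', then one or more of a non-digit (captured); then the literal 'rm', then exactly 4 of a digit.
Each match is replaced using the text its own group 1 captured.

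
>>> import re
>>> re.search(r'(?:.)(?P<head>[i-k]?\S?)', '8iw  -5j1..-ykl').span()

(0, 3)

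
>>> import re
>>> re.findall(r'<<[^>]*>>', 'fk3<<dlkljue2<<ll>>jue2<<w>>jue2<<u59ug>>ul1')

['<<dlkljue2<<ll>>', '<<w>>', '<<u59ug>>']

`findall` yields the raw match text (3 of them) because the pattern has no groups.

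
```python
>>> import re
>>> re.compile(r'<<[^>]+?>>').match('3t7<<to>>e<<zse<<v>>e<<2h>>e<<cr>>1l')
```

None

With `match`, the pattern is implicitly anchored at the beginning.
Here the string doesn't start with a match, so the call returns None.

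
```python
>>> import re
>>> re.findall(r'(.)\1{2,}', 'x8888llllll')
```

`\1` has to match the exact text group 1 already captured.
Walking the string: at [1:5] match '8888', group 1 = '8'; at [5:11] match 'llllll', group 1 = 'l'.
One capturing group, so `findall` returns just the captured substring from each match — 2 in all.

['8', 'l']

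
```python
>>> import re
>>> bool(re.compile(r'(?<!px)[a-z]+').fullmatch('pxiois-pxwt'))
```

Because the assertion is negative and zero-width, positions next to the forbidden text are skipped.
For `fullmatch`, every character of the input must be accounted for by the pattern.
Here the string isn't matched end-to-end, so the call returns None, and `bool(None)` is False.

False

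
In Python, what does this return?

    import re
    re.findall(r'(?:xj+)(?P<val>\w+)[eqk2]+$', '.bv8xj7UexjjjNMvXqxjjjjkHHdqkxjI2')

The pattern matches a literal 'x', then one or more of a literal 'j' (non-capturing group); then one or more of a word character (captured as 'val'); then one or more of one of [eqk2]; then anchored at the end.
`findall` collects group 1 from the one match (1 total).

['7UexjjjNMvXqxjjjjkHHdqkxjI']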